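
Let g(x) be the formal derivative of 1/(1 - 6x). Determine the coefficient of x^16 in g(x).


Differentiate termwise: d/dx sum_{k>=0} 6^k x^k = sum_{k>=1} k 6^k x^(k-1) = sum_{j>=0} (j+1) 6^(j+1) x^j.
Equivalently, d/dx [1/(1 - 6x)] = 6/(1 - 6x)^2.
For j = 16: 17 * 6^17 = 17 * 16926659444736 = 287753210560512.

287753210560512


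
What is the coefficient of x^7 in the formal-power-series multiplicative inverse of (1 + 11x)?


The inverse is 1/(1 + 11x). Apply the geometric identity 1/(1 - y) = sum_{k>=0} y^k with y = -11x:
1/(1 + 11x) = sum_{k>=0} (-11)^k x^k.
So the coefficient of x^7 is (-11)^7 = -19487171.

-19487171


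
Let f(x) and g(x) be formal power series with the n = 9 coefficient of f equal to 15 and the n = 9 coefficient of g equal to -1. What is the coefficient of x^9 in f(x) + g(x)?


Addition of formal power series is termwise.
The coefficient of x^9 in f + g = 15 + -1
= 14

14


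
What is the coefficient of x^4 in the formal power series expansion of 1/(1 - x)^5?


The expansion 1/(1 - x)^r = sum_{k>=0} C(k + r - 1, r - 1) x^k follows from the multiset / negative-binomial theorem (or from repeated differentiation of the geometric series).
For r = 5 and k = 4:
C(8, 4) = 40320 / (24 * 24) = 70.

70


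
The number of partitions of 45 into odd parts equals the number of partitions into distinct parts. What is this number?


Computing partitions of 45 into odd parts (1, 3, 5, ...):
Using the generating function prod_{k>=0} 1/(1-x^(2k+1)),
the count is 2048

2048


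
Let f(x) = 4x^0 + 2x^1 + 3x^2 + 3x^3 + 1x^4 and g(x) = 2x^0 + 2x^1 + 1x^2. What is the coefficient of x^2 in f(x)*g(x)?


Cauchy product at x^2:
4*1 + 2*2 + 3*2
= 14

14


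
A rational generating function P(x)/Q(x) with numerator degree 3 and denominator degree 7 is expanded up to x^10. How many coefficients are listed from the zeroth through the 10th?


Expanding up to x^10 gives the coefficients for x^0, x^1, ..., x^10.
That is 10 + 1 = 11 coefficients in total.

11


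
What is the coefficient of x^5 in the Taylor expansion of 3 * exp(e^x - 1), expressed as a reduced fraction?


exp(e^x - 1) = sum_{k>=0} Bell_k x^k / k!, where Bell_k is the k-th Bell number.
So the coefficient of x^5 is 3 * Bell_5 / 5!.
Computing: Bell_5 = 52 and 5! = 120, giving
3 * 52/120 = 13/10.

13/10


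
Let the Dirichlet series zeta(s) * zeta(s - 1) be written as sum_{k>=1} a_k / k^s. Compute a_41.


Convolution gives a_k = sum_{d | k} d * 1 = sum_{d | k} d = sigma(k), the sum of positive divisors of k.
For k = 41, the divisors are 1, 41, so
sigma(41) = 1 + 41 = 42.

42


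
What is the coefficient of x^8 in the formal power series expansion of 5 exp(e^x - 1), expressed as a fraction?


exp(e^x - 1) is the exponential generating function for the Bell numbers Bell_k: exp(e^x - 1) = sum_{k>=0} Bell_k x^k / k!.
So the coefficient of x^8 in 5 exp(e^x - 1) is 5 Bell_8 / 8!.
Computing: Bell_8 = 4140 and 8! = 40320, giving
5 * 4140/40320 = 115/224.

115/224


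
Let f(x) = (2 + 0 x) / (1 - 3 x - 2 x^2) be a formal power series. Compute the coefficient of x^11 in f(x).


Write f(x) = sum_{k>=0} a_k x^k. Multiplying both sides by 1 - 3 x - 2 x^2 gives
(1 - 3 x - 2 x^2) sum_{k>=0} a_k x^k = 2 + 0 x.
Matching coefficients:
 x^0: a_0 = 2
 x^1: a_1 - 3 a_0 = 0  =>  a_1 = 3*2 + 0 = 6
 x^k (k >= 2): a_k = 3 a_{k-1} + 2 a_{k-2}.
Iterating: a_2 = 22, a_3 = 78, a_4 = 278, a_5 = 990, a_6 = 3526, a_7 = 12558, a_8 = 44726, a_9 = 159294, a_10 = 567334, a_11 = 2020590.
So the coefficient of x^11 is 2020590.

2020590


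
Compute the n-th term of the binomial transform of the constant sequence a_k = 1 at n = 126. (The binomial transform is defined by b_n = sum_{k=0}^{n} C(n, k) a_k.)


With a_k = 1 for all k, b_n = sum_{k=0}^{n} C(n, k) = 2^n by the binomial theorem.
For n = 126: 2^126 = 85070591730234615865843651857942052864.

85070591730234615865843651857942052864


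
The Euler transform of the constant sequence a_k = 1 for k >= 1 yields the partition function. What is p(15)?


The Euler transform converts the sequence a_k = 1 into the number of integer partitions.
Using the recurrence or dynamic programming:
p(15) = 176

176


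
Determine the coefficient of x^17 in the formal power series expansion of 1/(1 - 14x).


The geometric series identity gives 1/(1 - c x) = sum_{k>=0} c^k x^k, so the coefficient of x^k is c^k.
Here c = 14 and k = 17.
Computing: 14^17 = 30491346729331195904

30491346729331195904


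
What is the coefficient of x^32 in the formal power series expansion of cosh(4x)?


The Maclaurin series is cosh(t) = sum_{m>=0} t^(2m) / (2m)!, so substituting t = 4x, only even powers of x are nonzero, with coefficient of x^(2m) equal to 4^(2m) / (2m)!.
For x^32 the coefficient is 4^32/32! = 18446744073709551616/263130836933693530167218012160000000 = 8589934592/122529844256906551386796875.

8589934592/122529844256906551386796875


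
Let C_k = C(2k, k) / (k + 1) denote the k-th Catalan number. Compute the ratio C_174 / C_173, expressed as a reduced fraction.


Using C_k = (2k)! / (k! (k+1)!), the ratio C_{k+1}/C_k simplifies to
C_{k+1}/C_k = [(2k+2)! / ((k+1)! (k+2)!)] * [k! (k+1)! / (2k)!]
 = (2k+2)(2k+1) / ((k+1)(k+2)) = 2(2k+1) / (k+2).
For k = 173: 2(2*173 + 1) / (173 + 2) = 694/175 = 694/175.

694/175


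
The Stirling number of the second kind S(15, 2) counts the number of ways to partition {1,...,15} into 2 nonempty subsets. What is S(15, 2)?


Using the explicit formula S(n,k) = (1/k!) sum_{j=0}^{k} (-1)^(k-j) C(k,j) j^n:
S(15, 2) = 16383
Equivalently, S(n,k) is n! times the coefficient of x^n in the EGF (e^x - 1)^k / k!.

16383


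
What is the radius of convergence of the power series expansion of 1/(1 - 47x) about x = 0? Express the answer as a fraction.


Expanding 1/(1 - 47x) = sum_{k>=0} 47^k x^k, the series converges when |47x| < 1, i.e., |x| < 1/47.
So the radius of convergence is 1/47 = 1/47.

1/47


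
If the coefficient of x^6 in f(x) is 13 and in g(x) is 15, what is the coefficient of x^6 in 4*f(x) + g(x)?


Scalar multiplication scales coefficients: 4 * 13 = 52.
Then add the g coefficient: 52 + 15
= 67

67


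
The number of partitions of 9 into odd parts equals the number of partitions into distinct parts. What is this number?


Computing partitions of 9 into odd parts (1, 3, 5, ...):
Using the generating function prod_{k>=0} 1/(1-x^(2k+1)),
the count is 8

8


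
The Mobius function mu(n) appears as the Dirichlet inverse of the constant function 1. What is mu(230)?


230 = 2 * 5 * 23 (all distinct primes).
mu(230) = (-1)^3 = -1

-1


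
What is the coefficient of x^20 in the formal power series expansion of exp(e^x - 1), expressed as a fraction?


exp(e^x - 1) is the exponential generating function for the Bell numbers Bell_k: exp(e^x - 1) = sum_{k>=0} Bell_k x^k / k!.
So the coefficient of x^20 in exp(e^x - 1) is Bell_20 / 20!.
Computing: Bell_20 = 51724158235372 and 20! = 2432902008176640000, giving
51724158235372/2432902008176640000 = 263898766507/12412765347840000.

263898766507/12412765347840000


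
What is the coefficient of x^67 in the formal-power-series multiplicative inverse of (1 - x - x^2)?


Let the inverse be f(x) = sum_{k>=0} a_k x^k. From f(x) * (1 - x - x^2) = 1 and matching coefficients:
 x^0: a_0 = 1.
 x^1: a_1 - a_0 = 0, so a_1 = 1.
 x^k (k >= 2): a_k - a_{k-1} - a_{k-2} = 0, i.e. a_k = a_{k-1} + a_{k-2}.
This is the Fibonacci-type recurrence shifted so that a_0 = a_1 = 1.
Iterating: a_0=1, a_1=1, a_2=2, a_3=3, a_4=5, a_5=8, a_6=13, a_7=21, a_8=34, a_9=55, ...
a_67 = 72723460248141.

72723460248141


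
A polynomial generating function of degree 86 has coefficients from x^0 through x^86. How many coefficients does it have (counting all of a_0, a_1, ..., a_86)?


A polynomial of degree 86 takes the form a_0 + a_1 x + ... + a_86 x^86.
The number of coefficients is 86 + 1 = 87.

87


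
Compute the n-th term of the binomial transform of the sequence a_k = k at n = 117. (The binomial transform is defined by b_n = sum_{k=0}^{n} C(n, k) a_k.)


With a_k = k, b_n = sum_{k=0}^{n} C(n, k) k. Using k * C(n, k) = n * C(n-1, k-1) gives b_n = n * sum_{k>=1} C(n-1, k-1) = n * 2^(n-1).
For n = 117: 117 * 2^116 = 117 * 83076749736557242056487941267521536 = 9719979719177197320609089128300019712.

9719979719177197320609089128300019712


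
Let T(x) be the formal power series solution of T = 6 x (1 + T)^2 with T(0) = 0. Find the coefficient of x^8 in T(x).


Apply the Lagrange inversion formula: if T = 6 x * phi(T) with phi(t) = (1 + t)^2, then [x^n] T = 6^n * (1/n) [t^(n-1)] phi(t)^n = 6^n * (1/n) [t^(n-1)] (1 + t)^(2n) = 6^n * (1/n) C(2n, n-1).
Using the identity C(2n, n-1) = C(2n, n) * n / (n+1), the unscaled factor equals C(2n, n) / (n+1) = C_n, the n-th Catalan number.
For n = 8: C_8 = C(16, 8) / 9 = 12870/9 = 1430.
With the 6^8 = 1679616 factor, the coefficient is 1679616 * 1430 = 2401850880.

2401850880


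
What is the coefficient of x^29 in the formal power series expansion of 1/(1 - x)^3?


The negative binomial / multiset identity is
1/(1 - x)^r = sum_{k>=0} C(k + r - 1, r - 1) x^k.
Here r = 3 and k = 29, so the coefficient is
C(29 + 2, 2) = C(31, 2)
= 465

465


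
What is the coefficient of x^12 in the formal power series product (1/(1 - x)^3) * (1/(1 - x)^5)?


Combine the factors: (1/(1 - x)^3) * (1/(1 - x)^5) = 1/(1 - x)^8.
Then use 1/(1 - x)^r = sum_{k>=0} C(k + r - 1, r - 1) x^k with r = 8 and k = 12:
C(19, 7) = 50388.

50388


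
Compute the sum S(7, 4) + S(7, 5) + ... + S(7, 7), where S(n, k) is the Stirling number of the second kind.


By definition, S(n, k) counts partitions of an n-set into exactly k nonempty blocks.
Computing row n = 7 for k = 4..7:
S(7, k): 350, 140, 21, 1
Sum = 512.

512


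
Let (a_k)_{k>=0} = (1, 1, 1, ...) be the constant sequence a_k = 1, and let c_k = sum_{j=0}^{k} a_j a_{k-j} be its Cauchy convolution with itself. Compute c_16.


Since a_j = 1 for all j >= 0, the convolution sum becomes
c_k = sum_{j=0}^{k} 1 * 1 = 1 * (k + 1).
Equivalently, the generating function of (a_k) is 1/(1 - x) and its square is 1/(1 - x)^2 = sum_{k>=0} 1(k + 1) x^k.
For k = 16: 1 * 17 = 17.

17


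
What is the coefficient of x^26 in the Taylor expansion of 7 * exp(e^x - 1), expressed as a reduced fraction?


exp(e^x - 1) = sum_{k>=0} Bell_k x^k / k!, where Bell_k is the k-th Bell number.
So the coefficient of x^26 is 7 * Bell_26 / 26!.
Computing: Bell_26 = 49631246523618756274 and 26! = 403291461126605635584000000, giving
7 * 49631246523618756274/403291461126605635584000000 = 1459742544812316361/1694501937506746368000000.

1459742544812316361/1694501937506746368000000


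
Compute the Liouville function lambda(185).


The Liouville function is lambda(k) = (-1)^Omega(k), where Omega(k) counts the prime factors of k with multiplicity.
Factoring: 185 = 5 * 37, so Omega(185) = 2.
lambda(185) = (-1)^2 = 1.

1


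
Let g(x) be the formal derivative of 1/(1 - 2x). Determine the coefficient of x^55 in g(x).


Differentiate termwise: d/dx sum_{k>=0} 2^k x^k = sum_{k>=1} k 2^k x^(k-1) = sum_{j>=0} (j+1) 2^(j+1) x^j.
Equivalently, d/dx [1/(1 - 2x)] = 2/(1 - 2x)^2.
For j = 55: 56 * 2^56 = 56 * 72057594037927936 = 4035225266123964416.

4035225266123964416


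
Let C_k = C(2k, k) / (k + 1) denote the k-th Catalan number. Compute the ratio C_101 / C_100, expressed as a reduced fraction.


Using C_k = (2k)! / (k! (k+1)!), the ratio C_{k+1}/C_k simplifies to
C_{k+1}/C_k = [(2k+2)! / ((k+1)! (k+2)!)] * [k! (k+1)! / (2k)!]
 = (2k+2)(2k+1) / ((k+1)(k+2)) = 2(2k+1) / (k+2).
For k = 100: 2(2*100 + 1) / (100 + 2) = 402/102 = 67/17.

67/17


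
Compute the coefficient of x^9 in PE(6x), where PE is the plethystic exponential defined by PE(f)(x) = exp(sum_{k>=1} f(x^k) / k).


With f(x) = 6x, the exponent is sum_{k>=1} 6 x^k / k = 6 * (-ln(1 - x)). Exponentiating:
PE(6x) = exp(-6 ln(1 - x)) = 1/(1 - x)^6.
By the negative binomial expansion, [x^n] 1/(1 - x)^6 = C(n + 5, 5).
For n = 9: C(14, 5) = 2002.

2002


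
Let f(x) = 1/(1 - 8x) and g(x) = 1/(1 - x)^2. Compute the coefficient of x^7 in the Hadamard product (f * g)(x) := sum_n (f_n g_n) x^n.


f has coefficients f_k = 8^k. For g = 1/(1 - x)^2 the coefficient is g_k = C(k + 1, 1) = k + 1. The Hadamard coefficient is (f * g)_k = 8^k * (k + 1).
For k = 7: 8^7 * 8 = 2097152 * 8 = 16777216.

16777216


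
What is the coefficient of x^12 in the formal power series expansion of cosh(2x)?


The Maclaurin series is cosh(t) = sum_{m>=0} t^(2m) / (2m)!, so substituting t = 2x, only even powers of x are nonzero, with coefficient of x^(2m) equal to 2^(2m) / (2m)!.
For x^12 the coefficient is 2^12/12! = 4096/479001600 = 4/467775.

4/467775


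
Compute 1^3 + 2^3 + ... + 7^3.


This power sum has a closed form given by Faulhaber's formula
sum_{k=1}^{m} k^p = (1 / (p + 1)) * sum_{j=0}^{p} C(p + 1, j) B_j m^(p + 1 - j),
but for small m direct computation is fastest:
1 + 8 + 27 + 64 + 125 + 216 + 343 = 784.

784


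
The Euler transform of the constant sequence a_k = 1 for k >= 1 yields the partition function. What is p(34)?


The Euler transform converts the sequence a_k = 1 into the number of integer partitions.
Using the recurrence or dynamic programming:
p(34) = 12310

12310


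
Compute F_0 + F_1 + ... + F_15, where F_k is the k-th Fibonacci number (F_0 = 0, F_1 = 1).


Use the identity sum_{k=0}^{N} F_k = F_{N+2} - 1 (which follows from F_{k+2} - F_{k+1} = F_k). Then
sum_{k=0}^{15} F_k = (F_{17} - 1) - (F_{1} - 1) = F_{17} - F_{1}.
Computing: F_{17} = 1597, F_{1} = 1, so
Sum = 1597 - 1 = 1596.

1596


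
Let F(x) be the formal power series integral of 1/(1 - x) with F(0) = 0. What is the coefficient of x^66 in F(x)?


1/(1 - x) = sum_{k>=0} x^k. Integrating termwise and using F(0) = 0 gives
F(x) = sum_{k>=0} x^(k+1) / (k+1) = sum_{m>=1} x^m / m = -ln(1 - x).
So the coefficient of x^66 is 1/66 = 1/66.

1/66


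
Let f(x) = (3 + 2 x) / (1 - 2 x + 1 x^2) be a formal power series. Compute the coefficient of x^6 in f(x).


Write f(x) = sum_{k>=0} a_k x^k. Multiplying both sides by 1 - 2 x + 1 x^2 gives
(1 - 2 x + 1 x^2) sum_{k>=0} a_k x^k = 3 + 2 x.
Matching coefficients:
 x^0: a_0 = 3
 x^1: a_1 - 2 a_0 = 2  =>  a_1 = 2*3 + 2 = 8
 x^k (k >= 2): a_k = 2 a_{k-1} - 1 a_{k-2}.
Iterating: a_2 = 13, a_3 = 18, a_4 = 23, a_5 = 28, a_6 = 33.
So the coefficient of x^6 is 33.

33


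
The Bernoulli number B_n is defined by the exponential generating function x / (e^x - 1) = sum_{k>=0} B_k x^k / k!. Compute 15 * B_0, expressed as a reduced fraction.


Bernoulli numbers can also be computed recursively via B_0 = 1 and sum_{j=0}^{m} C(m+1, j) B_j = 0 for m >= 1. Odd-index Bernoulli numbers vanish for k >= 3.
Computing B_0 = 1, so 15 * B_0 = 15 * 1 = 15.

15


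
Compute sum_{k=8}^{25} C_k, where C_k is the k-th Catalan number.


C_8 through C_25: 1430, 4862, 16796, 58786, 208012, 742900, 2674440, 9694845, 35357670, 129644790, 477638700, 1767263190, 6564120420, 24466267020, 91482563640, 343059613650, 1289904147324, 4861946401452
Sum = 1430 + 4862 + 16796 + 58786 + 208012 + 742900 + 2674440 + 9694845 + 35357670 + 129644790 + 477638700 + 1767263190 + 6564120420 + 24466267020 + 91482563640 + 343059613650 + 1289904147324 + 4861946401452
= 6619846419927

6619846419927


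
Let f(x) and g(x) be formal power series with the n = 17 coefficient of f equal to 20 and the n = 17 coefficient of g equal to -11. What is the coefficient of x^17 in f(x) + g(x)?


Addition of formal power series is termwise.
The coefficient of x^17 in f + g = 20 + -11
= 9

9


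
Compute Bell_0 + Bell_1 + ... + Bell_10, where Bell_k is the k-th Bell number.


Recall Bell_k counts set partitions of a k-set (with Bell_0 = 1 by convention).
Bell_0 through Bell_10: 1, 1, 2, 5, 15, 52, 203, 877, 4140, 21147, 115975
Sum = 1 + 1 + 2 + 5 + 15 + 52 + 203 + 877 + 4140 + 21147 + 115975 = 142418.

142418


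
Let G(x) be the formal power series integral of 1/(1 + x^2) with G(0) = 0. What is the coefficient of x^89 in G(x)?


1/(1 + x^2) = sum_{j>=0} (-1)^j x^(2j). Integrating termwise with G(0) = 0:
G(x) = sum_{j>=0} (-1)^j x^(2j+1) / (2j+1) = arctan(x).
Only odd powers are nonzero. For x^89 write 89 = 2*44 + 1, giving
(-1)^44 / 89 = 1/89 = 1/89.

1/89


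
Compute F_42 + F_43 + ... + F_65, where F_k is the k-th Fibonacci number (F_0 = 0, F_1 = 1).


Use the identity sum_{k=0}^{N} F_k = F_{N+2} - 1 (which follows from F_{k+2} - F_{k+1} = F_k). Then
sum_{k=42}^{65} F_k = (F_{67} - 1) - (F_{43} - 1) = F_{67} - F_{43}.
Computing: F_{67} = 44945570212853, F_{43} = 433494437, so
Sum = 44945570212853 - 433494437 = 44945136718416.

44945136718416


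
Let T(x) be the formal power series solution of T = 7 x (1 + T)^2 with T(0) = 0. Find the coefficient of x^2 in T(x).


Apply the Lagrange inversion formula: if T = 7 x * phi(T) with phi(t) = (1 + t)^2, then [x^n] T = 7^n * (1/n) [t^(n-1)] phi(t)^n = 7^n * (1/n) [t^(n-1)] (1 + t)^(2n) = 7^n * (1/n) C(2n, n-1).
Using the identity C(2n, n-1) = C(2n, n) * n / (n+1), the unscaled factor equals C(2n, n) / (n+1) = C_n, the n-th Catalan number.
For n = 2: C_2 = C(4, 2) / 3 = 6/3 = 2.
With the 7^2 = 49 factor, the coefficient is 49 * 2 = 98.

98


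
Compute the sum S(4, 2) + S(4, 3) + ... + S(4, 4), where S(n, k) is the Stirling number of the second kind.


By definition, S(n, k) counts partitions of an n-set into exactly k nonempty blocks.
Computing row n = 4 for k = 2..4:
S(4, k): 7, 6, 1
Sum = 14.

14


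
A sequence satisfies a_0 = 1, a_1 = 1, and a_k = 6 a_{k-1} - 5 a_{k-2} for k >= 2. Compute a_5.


The characteristic equation is t^2 - 6 t + 5 = 0, with roots r_1 = 5 and r_2 = 1 (so c_1 = r_1 + r_2, c_2 = -r_1 r_2 as required).
One can use the closed form a_n = A r_1^n + B r_2^n, but direct iteration is more reliable:
a_0 = 1, a_1 = 1, a_2 = 1, a_3 = 1, a_4 = 1, a_5 = 1.
So a_5 = 1.

1


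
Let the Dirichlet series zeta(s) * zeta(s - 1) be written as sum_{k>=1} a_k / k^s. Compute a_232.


Convolution gives a_k = sum_{d | k} d * 1 = sum_{d | k} d = sigma(k), the sum of positive divisors of k.
For k = 232, the divisors are 1, 2, 4, 8, 29, 58, 116, 232, so
sigma(232) = 1 + 2 + 4 + 8 + 29 + 58 + 116 + 232 = 450.

450


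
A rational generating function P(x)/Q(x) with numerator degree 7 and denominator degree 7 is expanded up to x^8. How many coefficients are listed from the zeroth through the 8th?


Expanding up to x^8 gives the coefficients for x^0, x^1, ..., x^8.
That is 8 + 1 = 9 coefficients in total.

9


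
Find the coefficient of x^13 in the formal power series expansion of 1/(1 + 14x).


Write 1/(1 + c x) = 1/(1 - (-c) x) and apply the geometric-series identity
1/(1 - y) = sum_{k>=0} y^k to get 1/(1 + c x) = sum_{k>=0} (-c)^k x^k.
So the coefficient of x^k is (-c)^k = (-1)^k * c^k.
Here c = 14 and k = 13:
(-14)^13 = -1 * 793714773254144 = -793714773254144

-793714773254144


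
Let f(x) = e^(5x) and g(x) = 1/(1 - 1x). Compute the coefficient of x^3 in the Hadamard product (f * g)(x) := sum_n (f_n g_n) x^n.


Expanding: f_k = 5^k/k! (from e^(5x)) and g_k = 1^k (from 1/(1 - 1x)). So the Hadamard coefficient (f * g)_k = 5^k 1^k / k! = (5)^k / k!.
For k = 3: 5^3/3! = 125/6 = 125/6.

125/6


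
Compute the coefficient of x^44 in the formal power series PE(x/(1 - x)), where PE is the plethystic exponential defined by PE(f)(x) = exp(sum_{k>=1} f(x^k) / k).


For f(x) = x/(1 - x) we have
sum_{k>=1} f(x^k) / k = sum_{k>=1} (1/k) * x^k / (1 - x^k) = sum_{k, m >= 1} x^(k m) / k,
which after exponentiating simplifies to
PE(x/(1 - x)) = prod_{k>=1} 1 / (1 - x^k).
This is the generating function for the partition function p(n), so the coefficient of x^44 is p(44).
Computing p(44) by dynamic programming over parts 1, 2, ..., 44: p(44) = 75175.

75175


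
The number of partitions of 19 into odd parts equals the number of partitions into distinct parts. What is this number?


Computing partitions of 19 into odd parts (1, 3, 5, ...):
Using the generating function prod_{k>=0} 1/(1-x^(2k+1)),
the count is 54

54


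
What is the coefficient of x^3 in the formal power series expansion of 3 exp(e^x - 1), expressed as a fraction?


exp(e^x - 1) is the exponential generating function for the Bell numbers Bell_k: exp(e^x - 1) = sum_{k>=0} Bell_k x^k / k!.
So the coefficient of x^3 in 3 exp(e^x - 1) is 3 Bell_3 / 3!.
Computing: Bell_3 = 5 and 3! = 6, giving
3 * 5/6 = 5/2.

5/2


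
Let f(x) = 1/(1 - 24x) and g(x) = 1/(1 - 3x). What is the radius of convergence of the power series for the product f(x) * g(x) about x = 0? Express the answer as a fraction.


The radius of 1/(1 - 24x) is 1/24 (nearest singularity at x = 1/24), and the radius of 1/(1 - 3x) is 1/3.
The product f(x)*g(x) = 1/((1 - 24x)(1 - 3x)) has singularities at both 1/24 and 1/3, so its radius of convergence is the distance to the nearest one:
min(1/24, 1/3) = 1/24.

1/24


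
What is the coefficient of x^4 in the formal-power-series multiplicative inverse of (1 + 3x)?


The inverse is 1/(1 + 3x). Apply the geometric identity 1/(1 - y) = sum_{k>=0} y^k with y = -3x:
1/(1 + 3x) = sum_{k>=0} (-3)^k x^k.
So the coefficient of x^4 is (-3)^4 = 81.

81


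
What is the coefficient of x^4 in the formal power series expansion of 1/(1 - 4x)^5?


The general identity 1/(1 - c x)^r = sum_{k>=0} c^k C(k + r - 1, r - 1) x^k follows by substituting y = c x into 1/(1 - y)^r = sum_{k>=0} C(k + r - 1, r - 1) y^k.
For c = 4, r = 5, k = 4:
4^4 * C(8, 4) = 256 * 70 = 17920.

17920


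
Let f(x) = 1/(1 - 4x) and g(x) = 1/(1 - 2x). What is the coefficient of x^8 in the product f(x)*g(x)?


The coefficient of x^n in f*g is the Cauchy product: sum_{k=0}^{n} a^k * b^(n-k).
With a=4, b=2, n=8:
sum_{k=0}^{8} 4^k * 2^(8-k)
= 130816

130816


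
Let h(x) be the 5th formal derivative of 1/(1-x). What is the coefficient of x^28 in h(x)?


Differentiating 5 times: d^5/dx^5 [1/(1-x)] = 5!/(1-x)^6.
The expansion 1/(1-x)^6 = sum_{k>=0} C(k+5, 5) x^k, so the coefficient of x^n in 5!/(1-x)^6 is 5! * C(n+5, 5).
For n = 28: 120 * C(33, 5) = 120 * 237336 = 28480320

28480320


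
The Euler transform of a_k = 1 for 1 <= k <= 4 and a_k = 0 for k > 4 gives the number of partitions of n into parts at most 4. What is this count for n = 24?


Partitions of 24 into parts at most 4:
Using generating function (1-x)^(-1)(1-x^2)^(-1)...(1-x^4)^(-1),
the coefficient of x^24 = 169

169


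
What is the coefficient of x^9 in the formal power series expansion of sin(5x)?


The Maclaurin series is sin(t) = sum_{k>=0} (-1)^k t^(2k+1) / (2k+1)!, so substituting t = 5x, only odd powers of x are nonzero, with coefficient of x^(2k+1) equal to (-1)^k 5^(2k+1) / (2k+1)!.
Write 9 = 2*4 + 1, giving the coefficient (-1)^4 * 5^9 / 9! = 1953125/362880 = 390625/72576.

390625/72576


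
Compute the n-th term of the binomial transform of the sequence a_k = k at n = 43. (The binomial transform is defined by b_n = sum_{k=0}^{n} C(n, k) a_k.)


With a_k = k, b_n = sum_{k=0}^{n} C(n, k) k. Using k * C(n, k) = n * C(n-1, k-1) gives b_n = n * sum_{k>=1} C(n-1, k-1) = n * 2^(n-1).
For n = 43: 43 * 2^42 = 43 * 4398046511104 = 189115999977472.

189115999977472


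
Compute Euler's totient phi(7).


phi(n) counts integers in [1, n] coprime to n. Using the multiplicative formula phi(n) = n * prod_{p | n} (1 - 1/p):
7 = 7, so
phi(7) = 7 * (1 - 1/7) = 6.

6


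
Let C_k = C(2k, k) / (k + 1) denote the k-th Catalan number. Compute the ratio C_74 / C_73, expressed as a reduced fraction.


Using C_k = (2k)! / (k! (k+1)!), the ratio C_{k+1}/C_k simplifies to
C_{k+1}/C_k = [(2k+2)! / ((k+1)! (k+2)!)] * [k! (k+1)! / (2k)!]
 = (2k+2)(2k+1) / ((k+1)(k+2)) = 2(2k+1) / (k+2).
For k = 73: 2(2*73 + 1) / (73 + 2) = 294/75 = 98/25.

98/25


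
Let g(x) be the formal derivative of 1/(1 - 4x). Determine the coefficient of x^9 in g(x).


Differentiate termwise: d/dx sum_{k>=0} 4^k x^k = sum_{k>=1} k 4^k x^(k-1) = sum_{j>=0} (j+1) 4^(j+1) x^j.
Equivalently, d/dx [1/(1 - 4x)] = 4/(1 - 4x)^2.
For j = 9: 10 * 4^10 = 10 * 1048576 = 10485760.

10485760


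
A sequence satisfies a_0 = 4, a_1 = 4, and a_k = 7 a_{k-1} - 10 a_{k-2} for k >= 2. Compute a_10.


The characteristic equation is t^2 - 7 t + 10 = 0, with roots r_1 = 5 and r_2 = 2 (so c_1 = r_1 + r_2, c_2 = -r_1 r_2 as required).
One can use the closed form a_n = A r_1^n + B r_2^n, but direct iteration is more reliable:
a_0 = 4, a_1 = 4, a_2 = -12, a_3 = -124, a_4 = -748, a_5 = -3996, a_6 = -20492, a_7 = -103484, a_8 = -519468, a_9 = -2601436, a_10 = -13015372.
So a_10 = -13015372.

-13015372


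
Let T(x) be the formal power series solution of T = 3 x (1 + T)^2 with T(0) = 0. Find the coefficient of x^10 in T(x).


Apply the Lagrange inversion formula: if T = 3 x * phi(T) with phi(t) = (1 + t)^2, then [x^n] T = 3^n * (1/n) [t^(n-1)] phi(t)^n = 3^n * (1/n) [t^(n-1)] (1 + t)^(2n) = 3^n * (1/n) C(2n, n-1).
Using the identity C(2n, n-1) = C(2n, n) * n / (n+1), the unscaled factor equals C(2n, n) / (n+1) = C_n, the n-th Catalan number.
For n = 10: C_10 = C(20, 10) / 11 = 184756/11 = 16796.
With the 3^10 = 59049 factor, the coefficient is 59049 * 16796 = 991787004.

991787004


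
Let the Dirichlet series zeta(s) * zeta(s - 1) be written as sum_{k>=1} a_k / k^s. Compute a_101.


Convolution gives a_k = sum_{d | k} d * 1 = sum_{d | k} d = sigma(k), the sum of positive divisors of k.
For k = 101, the divisors are 1, 101, so
sigma(101) = 1 + 101 = 102.

102


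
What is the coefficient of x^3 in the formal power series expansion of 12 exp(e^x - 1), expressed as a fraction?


exp(e^x - 1) is the exponential generating function for the Bell numbers Bell_k: exp(e^x - 1) = sum_{k>=0} Bell_k x^k / k!.
So the coefficient of x^3 in 12 exp(e^x - 1) is 12 Bell_3 / 3!.
Computing: Bell_3 = 5 and 3! = 6, giving
12 * 5/6 = 10.

10


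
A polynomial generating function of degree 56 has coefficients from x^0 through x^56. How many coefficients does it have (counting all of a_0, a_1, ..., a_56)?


A polynomial of degree 56 takes the form a_0 + a_1 x + ... + a_56 x^56.
The number of coefficients is 56 + 1 = 57.

57


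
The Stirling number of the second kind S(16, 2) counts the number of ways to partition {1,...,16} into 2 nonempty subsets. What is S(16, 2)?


Using the explicit formula S(n,k) = (1/k!) sum_{j=0}^{k} (-1)^(k-j) C(k,j) j^n:
S(16, 2) = 32767
Equivalently, S(n,k) is n! times the coefficient of x^n in the EGF (e^x - 1)^k / k!.

32767


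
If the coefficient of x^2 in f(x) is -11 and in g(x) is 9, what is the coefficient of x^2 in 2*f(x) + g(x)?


Scalar multiplication scales coefficients: 2 * -11 = -22.
Then add the g coefficient: -22 + 9
= -13

-13


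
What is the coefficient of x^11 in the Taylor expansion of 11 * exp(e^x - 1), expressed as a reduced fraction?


exp(e^x - 1) = sum_{k>=0} Bell_k x^k / k!, where Bell_k is the k-th Bell number.
So the coefficient of x^11 is 11 * Bell_11 / 11!.
Computing: Bell_11 = 678570 and 11! = 39916800, giving
11 * 678570/39916800 = 22619/120960.

22619/120960


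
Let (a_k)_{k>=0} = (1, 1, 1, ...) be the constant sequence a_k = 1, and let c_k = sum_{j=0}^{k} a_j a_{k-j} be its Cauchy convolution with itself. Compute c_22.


Since a_j = 1 for all j >= 0, the convolution sum becomes
c_k = sum_{j=0}^{k} 1 * 1 = 1 * (k + 1).
Equivalently, the generating function of (a_k) is 1/(1 - x) and its square is 1/(1 - x)^2 = sum_{k>=0} 1(k + 1) x^k.
For k = 22: 1 * 23 = 23.

23


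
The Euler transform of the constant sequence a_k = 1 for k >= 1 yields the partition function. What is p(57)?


The Euler transform converts the sequence a_k = 1 into the number of integer partitions.
Using the recurrence or dynamic programming:
p(57) = 614154

614154


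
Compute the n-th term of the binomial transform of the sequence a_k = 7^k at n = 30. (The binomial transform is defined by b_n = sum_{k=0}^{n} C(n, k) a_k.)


With a_k = 7^k, b_n = sum_{k=0}^{n} C(n, k) 7^k = (1 + 7)^n by the binomial theorem.
For n = 30: (1 + 7)^30 = 8^30 = 1237940039285380274899124224.

1237940039285380274899124224


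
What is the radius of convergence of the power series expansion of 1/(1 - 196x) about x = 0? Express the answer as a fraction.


Expanding 1/(1 - 196x) = sum_{k>=0} 196^k x^k, the series converges when |196x| < 1, i.e., |x| < 1/196.
So the radius of convergence is 1/196 = 1/196.

1/196


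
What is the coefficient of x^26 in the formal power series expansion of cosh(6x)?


The Maclaurin series is cosh(t) = sum_{m>=0} t^(2m) / (2m)!, so substituting t = 6x, only even powers of x are nonzero, with coefficient of x^(2m) equal to 6^(2m) / (2m)!.
For x^26 the coefficient is 6^26/26! = 170581728179578208256/403291461126605635584000000 = 344373768/814172781296875.

344373768/814172781296875


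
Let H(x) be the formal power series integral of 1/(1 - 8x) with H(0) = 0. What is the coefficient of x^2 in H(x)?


1/(1 - 8x) = sum_{k>=0} 8^k x^k. Integrating termwise with H(0) = 0:
H(x) = sum_{k>=0} 8^k x^(k+1) / (k+1) = sum_{m>=1} 8^(m-1) x^m / m.
For m = 2: 8^1/2 = 8/2 = 4.

4


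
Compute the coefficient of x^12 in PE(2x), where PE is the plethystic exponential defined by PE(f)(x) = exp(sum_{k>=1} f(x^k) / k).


With f(x) = 2x, the exponent is sum_{k>=1} 2 x^k / k = 2 * (-ln(1 - x)). Exponentiating:
PE(2x) = exp(-2 ln(1 - x)) = 1/(1 - x)^2.
By the negative binomial expansion, [x^n] 1/(1 - x)^2 = C(n + 1, 1).
For n = 12: C(13, 1) = 13.

13


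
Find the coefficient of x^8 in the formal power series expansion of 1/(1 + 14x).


Write 1/(1 + c x) = 1/(1 - (-c) x) and apply the geometric-series identity
1/(1 - y) = sum_{k>=0} y^k to get 1/(1 + c x) = sum_{k>=0} (-c)^k x^k.
So the coefficient of x^k is (-c)^k = (-1)^k * c^k.
Here c = 14 and k = 8:
(-14)^8 = 1 * 1475789056 = 1475789056

1475789056


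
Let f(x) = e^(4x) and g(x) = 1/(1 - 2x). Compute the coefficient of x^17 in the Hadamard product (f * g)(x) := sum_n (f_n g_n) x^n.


Expanding: f_k = 4^k/k! (from e^(4x)) and g_k = 2^k (from 1/(1 - 2x)). So the Hadamard coefficient (f * g)_k = 4^k 2^k / k! = (8)^k / k!.
For k = 17: 8^17/17! = 2251799813685248/355687428096000 = 68719476736/10854718875.

68719476736/10854718875


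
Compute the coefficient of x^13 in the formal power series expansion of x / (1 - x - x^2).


Let f(x) = sum_{k>=0} a_k x^k. Multiplying f(x) * (1 - x - x^2) = x and matching coefficients gives a_0 = 0, a_1 = 1, and a_k = a_{k-1} + a_{k-2} for k >= 2. These are the Fibonacci numbers F_k.
Iterating from F_0 = 0, F_1 = 1:
F_0=0, F_1=1, F_2=1, F_3=2, F_4=3, F_5=5, F_6=8, F_7=13, F_8=21, F_9=34, ...
F_13 = 233.

233


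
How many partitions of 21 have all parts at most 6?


Using the generating function (1-x)^(-1)(1-x^2)^(-1)...(1-x^6)^(-1),
the coefficient of x^21 counts these restricted partitions.
Result = 331

331


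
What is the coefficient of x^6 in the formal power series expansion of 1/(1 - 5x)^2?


The general identity 1/(1 - c x)^r = sum_{k>=0} c^k C(k + r - 1, r - 1) x^k follows by substituting y = c x into 1/(1 - y)^r = sum_{k>=0} C(k + r - 1, r - 1) y^k.
For c = 5, r = 2, k = 6:
5^6 * C(7, 1) = 15625 * 7 = 109375.

109375


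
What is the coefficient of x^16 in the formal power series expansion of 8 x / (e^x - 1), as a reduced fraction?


The exponential generating function for Bernoulli numbers is
x / (e^x - 1) = sum_{k>=0} B_k x^k / k!.
So the coefficient of x^16 in 8 x / (e^x - 1) is 8 B_16 / 16!.
Computing: B_16 = -3617/510, 16! = 20922789888000, giving
8 * -3617/510 / 20922789888000 = -3617/1333827855360000.

-3617/1333827855360000


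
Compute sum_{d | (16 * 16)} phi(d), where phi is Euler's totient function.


First, 16 * 16 = 256. One classical identity is sum_{d | n} phi(d) = n (each k in [1, n] has a unique gcd with n, and among the k's with gcd(k, n) = n/d there are phi(d) of them). So the sum equals 256. We also verify directly:
Divisors of 256: 1, 2, 4, 8, 16, 32, 64, 128, 256.
phi values: 1, 1, 2, 4, 8, 16, 32, 64, 128.
Sum = 256.

256


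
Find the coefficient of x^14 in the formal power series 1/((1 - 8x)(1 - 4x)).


By partial fractions or Cauchy convolution:
The coefficient equals sum_{k=0}^{14} 8^k * 4^(14-k).
= 8795824586752

8795824586752


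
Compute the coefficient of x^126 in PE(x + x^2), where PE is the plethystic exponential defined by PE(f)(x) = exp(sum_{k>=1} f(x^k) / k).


With f(x) = x + x^2, the exponent is sum_{k>=1} (x^k + x^(2k)) / k = -ln(1 - x) - ln(1 - x^2). Exponentiating:
PE(x + x^2) = 1 / ((1 - x)(1 - x^2)).
This is the generating function for partitions of n into parts of size 1 or 2. The number of 2's can be any j in 0..63, and the rest are 1's, so
[x^126] = floor(126/2) + 1 = 64.

64


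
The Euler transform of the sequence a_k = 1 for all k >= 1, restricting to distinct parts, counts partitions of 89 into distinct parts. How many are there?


Partitions of 89 into distinct parts can be computed via generating function.
Product (1+x)(1+x^2)(1+x^3)...
The coefficient of x^89 = 173682

173682


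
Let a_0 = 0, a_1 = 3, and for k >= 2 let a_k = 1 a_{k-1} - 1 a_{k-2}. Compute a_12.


Iterating the recurrence forward:
a_0 = 0
a_1 = 3
a_2 = 1*3 - 1*0 = 3
a_3 = 1*3 - 1*3 = 0
a_4 = 1*0 - 1*3 = -3
a_5 = 1*-3 - 1*0 = -3
a_6 = 1*-3 - 1*-3 = 0
a_7 = 1*0 - 1*-3 = 3
a_8 = 1*3 - 1*0 = 3
a_9 = 1*3 - 1*3 = 0
a_10 = 1*0 - 1*3 = -3
a_11 = 1*-3 - 1*0 = -3
a_12 = 1*-3 - 1*-3 = 0
So a_12 = 0.

0


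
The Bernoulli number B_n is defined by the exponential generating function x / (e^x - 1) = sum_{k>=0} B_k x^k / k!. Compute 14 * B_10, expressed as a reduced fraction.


Bernoulli numbers can also be computed recursively via B_0 = 1 and sum_{j=0}^{m} C(m+1, j) B_j = 0 for m >= 1. Odd-index Bernoulli numbers vanish for k >= 3.
Computing B_10 = 5/66, so 14 * B_10 = 14 * 5/66 = 35/33.

35/33


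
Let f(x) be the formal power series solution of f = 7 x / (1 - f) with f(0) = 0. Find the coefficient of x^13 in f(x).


Apply Lagrange inversion: f = 7 x * phi(f) with phi(t) = 1/(1 - t), so
[x^n] f = 7^n * (1/n) [t^(n-1)] phi(t)^n = 7^n * (1/n) [t^(n-1)] (1 - t)^(-n) = 7^n * (1/n) C(2n - 2, n - 1) = 7^n * C_{n-1}.
For n = 13: C_12 = C(24, 12) / 13 = 2704156/13 = 208012.
With the 7^13 = 96889010407 factor, the coefficient is 96889010407 * 208012 = 20154076832780884.

20154076832780884


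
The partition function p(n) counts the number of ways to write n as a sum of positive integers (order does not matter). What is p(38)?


Using the generating function prod_{k>=1} 1/(1-x^k), we compute p(38).
By dynamic programming over parts 1 through 38:
p(38) = 26015

26015


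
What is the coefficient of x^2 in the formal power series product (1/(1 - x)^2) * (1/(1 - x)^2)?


Combine the factors: (1/(1 - x)^2) * (1/(1 - x)^2) = 1/(1 - x)^4.
Then use 1/(1 - x)^r = sum_{k>=0} C(k + r - 1, r - 1) x^k with r = 4 and k = 2:
C(5, 3) = 10.

10


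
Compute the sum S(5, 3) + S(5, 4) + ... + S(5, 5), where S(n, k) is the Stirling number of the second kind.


By definition, S(n, k) counts partitions of an n-set into exactly k nonempty blocks.
Computing row n = 5 for k = 3..5:
S(5, k): 25, 10, 1
Sum = 36.

36


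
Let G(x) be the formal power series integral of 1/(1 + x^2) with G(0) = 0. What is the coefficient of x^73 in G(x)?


1/(1 + x^2) = sum_{j>=0} (-1)^j x^(2j). Integrating termwise with G(0) = 0:
G(x) = sum_{j>=0} (-1)^j x^(2j+1) / (2j+1) = arctan(x).
Only odd powers are nonzero. For x^73 write 73 = 2*36 + 1, giving
(-1)^36 / 73 = 1/73 = 1/73.

1/73


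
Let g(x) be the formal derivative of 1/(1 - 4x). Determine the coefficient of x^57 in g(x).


Differentiate termwise: d/dx sum_{k>=0} 4^k x^k = sum_{k>=1} k 4^k x^(k-1) = sum_{j>=0} (j+1) 4^(j+1) x^j.
Equivalently, d/dx [1/(1 - 4x)] = 4/(1 - 4x)^2.
For j = 57: 58 * 4^58 = 58 * 83076749736557242056487941267521536 = 4818451484720320039276300593516249088.

4818451484720320039276300593516249088


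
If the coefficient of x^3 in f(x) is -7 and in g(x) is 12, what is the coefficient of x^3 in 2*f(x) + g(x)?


Scalar multiplication scales coefficients: 2 * -7 = -14.
Then add the g coefficient: -14 + 12
= -2

-2


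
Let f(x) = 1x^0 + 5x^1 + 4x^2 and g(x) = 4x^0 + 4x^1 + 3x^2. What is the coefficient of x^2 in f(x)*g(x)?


Cauchy product at x^2:
1*3 + 5*4 + 4*4
= 39

39


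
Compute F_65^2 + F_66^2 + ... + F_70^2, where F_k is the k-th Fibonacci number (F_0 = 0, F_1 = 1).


There is a standard identity sum_{k=0}^{N} F_k^2 = F_N * F_{N+1} (proved inductively from the telescoping relation F_k^2 = F_k F_{k+1} - F_{k-1} F_k). Then
sum_{k=65}^{70} F_k^2 = F_70 F_71 - F_64 F_65.
Computing: F_70 = 190392490709135, F_71 = 308061521170129, F_64 = 10610209857723, F_65 = 17167680177565.
Sum = 190392490709135 * 308061521170129 - 10610209857723 * 17167680177565 = 58470447617771544840162843920.

58470447617771544840162843920


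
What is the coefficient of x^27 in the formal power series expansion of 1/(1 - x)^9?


The negative binomial / multiset identity is
1/(1 - x)^r = sum_{k>=0} C(k + r - 1, r - 1) x^k.
Here r = 9 and k = 27, so the coefficient is
C(27 + 8, 8) = C(35, 8)
= 23535820

23535820


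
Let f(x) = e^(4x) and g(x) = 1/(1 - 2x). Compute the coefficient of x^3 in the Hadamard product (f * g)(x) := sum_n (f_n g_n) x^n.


Expanding: f_k = 4^k/k! (from e^(4x)) and g_k = 2^k (from 1/(1 - 2x)). So the Hadamard coefficient (f * g)_k = 4^k 2^k / k! = (8)^k / k!.
For k = 3: 8^3/3! = 512/6 = 256/3.

256/3


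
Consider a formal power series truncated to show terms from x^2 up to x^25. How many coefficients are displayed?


From x^2 to x^25 inclusive, the count is 25 - 2 + 1 = 24.

24


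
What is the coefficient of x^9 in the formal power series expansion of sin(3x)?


The Maclaurin series is sin(t) = sum_{k>=0} (-1)^k t^(2k+1) / (2k+1)!, so substituting t = 3x, only odd powers of x are nonzero, with coefficient of x^(2k+1) equal to (-1)^k 3^(2k+1) / (2k+1)!.
Write 9 = 2*4 + 1, giving the coefficient (-1)^4 * 3^9 / 9! = 19683/362880 = 243/4480.

243/4480


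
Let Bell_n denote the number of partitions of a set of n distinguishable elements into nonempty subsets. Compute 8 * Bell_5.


Bell_5 can be computed from the Bell triangle or from Dobinski's identity Bell_n = (1/e) * sum_{k>=0} k^n / k!.
Computing Bell_5 = 52.
Then 8 * 52 = 416.

416


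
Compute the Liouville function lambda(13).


The Liouville function is lambda(k) = (-1)^Omega(k), where Omega(k) counts the prime factors of k with multiplicity.
Factoring: 13 = 13, so Omega(13) = 1.
lambda(13) = (-1)^1 = -1.

-1


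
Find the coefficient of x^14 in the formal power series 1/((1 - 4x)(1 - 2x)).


By partial fractions or Cauchy convolution:
The coefficient equals sum_{k=0}^{14} 4^k * 2^(14-k).
= 536854528

536854528


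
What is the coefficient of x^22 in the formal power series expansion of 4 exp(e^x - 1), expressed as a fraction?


exp(e^x - 1) is the exponential generating function for the Bell numbers Bell_k: exp(e^x - 1) = sum_{k>=0} Bell_k x^k / k!.
So the coefficient of x^22 in 4 exp(e^x - 1) is 4 Bell_22 / 22!.
Computing: Bell_22 = 4506715738447323 and 22! = 1124000727777607680000, giving
4 * 4506715738447323/1124000727777607680000 = 88366975263673/5509807489105920000.

88366975263673/5509807489105920000


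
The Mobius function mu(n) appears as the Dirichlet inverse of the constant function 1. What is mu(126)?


126 has a squared prime factor, so mu(126) = 0.
Factorization reveals a repeated prime.

0


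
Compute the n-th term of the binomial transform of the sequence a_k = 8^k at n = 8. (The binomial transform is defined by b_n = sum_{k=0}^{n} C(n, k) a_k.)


With a_k = 8^k, b_n = sum_{k=0}^{n} C(n, k) 8^k = (1 + 8)^n by the binomial theorem.
For n = 8: (1 + 8)^8 = 9^8 = 43046721.

43046721


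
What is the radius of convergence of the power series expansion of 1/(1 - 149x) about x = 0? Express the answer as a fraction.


Expanding 1/(1 - 149x) = sum_{k>=0} 149^k x^k, the series converges when |149x| < 1, i.e., |x| < 1/149.
So the radius of convergence is 1/149 = 1/149.

1/149
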